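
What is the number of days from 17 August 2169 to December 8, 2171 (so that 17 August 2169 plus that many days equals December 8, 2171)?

843

Aug 17, 2169 → Aug 17, 2170: 365 days.
Aug 17, 2170 → Aug 17, 2171: 365 days.
Aug 17, 2171 → Sep 17, 2171: 31 days (August has 31).
Sep 17, 2171 → Oct 17, 2171: 30 days (September has 30).
Oct 17, 2171 → Nov 17, 2171: 31 days (October has 31).
Nov 17, 2171 → Dec 8, 2171: 21 days.
Total: 843 days.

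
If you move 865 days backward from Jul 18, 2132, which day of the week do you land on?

Monday

First find the weekday of Jul 18, 2132. Doomsday rule: the anchor day for the 2100s is Sunday. For year 32: 32÷12 = 2 r 8, and 8÷4 = 2, so 2+8+2 = 12.
Sunday + 12 ≡ Friday — that's 2132's doomsday.
In July the doomsday date is Jul 11.
Jul 18 is 7 days after Jul 11; 7 mod 7 = 0, so Friday + 0 = Friday.
865 mod 7 = 4, so 865 days before a Friday is Friday − 4 = Monday.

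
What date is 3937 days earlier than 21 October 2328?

January 10, 2318

−366 (one year; includes Feb 29, 2328) → Oct 21, 2327 (3571 left).
−365 (one year) → Oct 21, 2326 (3206 left).
−365 (one year) → Oct 21, 2325 (2841 left).
−365 (one year) → Oct 21, 2324 (2476 left).
−366 (one year; includes Feb 29, 2324) → Oct 21, 2323 (2110 left).
−365 (one year) → Oct 21, 2322 (1745 left).
−365 (one year) → Oct 21, 2321 (1380 left).
−365 (one year) → Oct 21, 2320 (1015 left).
−366 (one year; includes Feb 29, 2320) → Oct 21, 2319 (649 left).
−365 (one year) → Oct 21, 2318 (284 left).
−21 → Sep 30, 2318 (end of Sep, 30 days; 263 left).
−30 → Aug 31, 2318 (end of Aug, 31 days; 233 left).
−31 → Jul 31, 2318 (end of Jul, 31 days; 202 left).
−31 → Jun 30, 2318 (end of Jun, 30 days; 171 left).
−30 → May 31, 2318 (end of May, 31 days; 141 left).
−31 → Apr 30, 2318 (end of Apr, 30 days; 110 left).
−30 → Mar 31, 2318 (end of Mar, 31 days; 80 left).
−31 → Feb 28, 2318 (end of Feb, 28 days; 49 left).
−28 → Jan 31, 2318 (end of Jan, 31 days; 21 left).
−21 → Jan 10, 2318.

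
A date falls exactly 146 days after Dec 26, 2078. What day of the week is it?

Sunday

Dec 26, 2078 is a Monday.
146 mod 7 = 6, so 146 days after a Monday is Monday + 6 = Sunday.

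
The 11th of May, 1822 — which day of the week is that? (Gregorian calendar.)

Saturday

Doomsday rule: the anchor day for the 1800s is Friday. For year 22: 22÷12 = 1 r 10, and 10÷4 = 2, so 1+10+2 = 13.
Friday + 13 ≡ Thursday — that's 1822's doomsday.
In May the doomsday date is May 9.
May 11 is 2 days after May 9; 2 mod 7 = 2, so Thursday + 2 = Saturday.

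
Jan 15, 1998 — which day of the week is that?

Thursday

January 1, 1998 is a Thursday.
Jan 1, 1998 → Jan 15, 1998: 14 days.
Total: 14 days.
14 mod 7 = 0, so Thursday + 0 = Thursday.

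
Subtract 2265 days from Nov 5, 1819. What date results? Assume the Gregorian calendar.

August 23, 1813

−365 (one year) → Nov 5, 1818 (1900 left).
−365 (one year) → Nov 5, 1817 (1535 left).
−365 (one year) → Nov 5, 1816 (1170 left).
−366 (one year; includes Feb 29, 1816) → Nov 5, 1815 (804 left).
−365 (one year) → Nov 5, 1814 (439 left).
−365 (one year) → Nov 5, 1813 (74 left).
−5 → Oct 31, 1813 (end of Oct, 31 days; 69 left).
−31 → Sep 30, 1813 (end of Sep, 30 days; 38 left).
−30 → Aug 31, 1813 (end of Aug, 31 days; 8 left).
−8 → Aug 23, 1813.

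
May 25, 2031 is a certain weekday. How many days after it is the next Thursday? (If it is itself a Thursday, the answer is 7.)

May 25, 2031 is a Sunday.
From Sunday to the next Thursday is 4 days.

4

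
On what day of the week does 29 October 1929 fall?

January 1, 1929 is a Tuesday.
Jan 1, 1929 → Feb 1, 1929: 31 days (January has 31).
Feb 1, 1929 → Mar 1, 1929: 28 days (February has 28).
Mar 1, 1929 → Apr 1, 1929: 31 days (March has 31).
Apr 1, 1929 → May 1, 1929: 30 days (April has 30).
May 1, 1929 → Jun 1, 1929: 31 days (May has 31).
Jun 1, 1929 → Jul 1, 1929: 30 days (June has 30).
Jul 1, 1929 → Aug 1, 1929: 31 days (July has 31).
Aug 1, 1929 → Sep 1, 1929: 31 days (August has 31).
Sep 1, 1929 → Oct 1, 1929: 30 days (September has 30).
Oct 1, 1929 → Oct 29, 1929: 28 days.
Total: 301 days.
301 mod 7 = 0, so Tuesday + 0 = Tuesday.

Tuesday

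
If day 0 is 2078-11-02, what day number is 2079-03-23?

141

Nov 2, 2078 → Dec 2, 2078: 30 days (November has 30).
Dec 2, 2078 → Jan 2, 2079: 31 days (December has 31).
Jan 2, 2079 → Feb 2, 2079: 31 days (January has 31).
Feb 2, 2079 → Mar 2, 2079: 28 days (February has 28).
Mar 2, 2079 → Mar 23, 2079: 21 days.
Total: 141 days.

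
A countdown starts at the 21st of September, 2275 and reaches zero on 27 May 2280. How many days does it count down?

Sep 21, 2275 → Sep 21, 2276: 366 days (Feb 29, 2276 is in that span).
Sep 21, 2276 → Sep 21, 2277: 365 days.
Sep 21, 2277 → Sep 21, 2278: 365 days.
Sep 21, 2278 → Sep 21, 2279: 365 days.
Sep 21, 2279 → Oct 21, 2279: 30 days (September has 30).
Oct 21, 2279 → Nov 21, 2279: 31 days (October has 31).
Nov 21, 2279 → Dec 21, 2279: 30 days (November has 30).
Dec 21, 2279 → Jan 21, 2280: 31 days (December has 31).
Jan 21, 2280 → Feb 21, 2280: 31 days (January has 31).
Feb 21, 2280 → Mar 21, 2280: 29 days (February has 29).
Mar 21, 2280 → Apr 21, 2280: 31 days (March has 31).
Apr 21, 2280 → May 21, 2280: 30 days (April has 30).
May 21, 2280 → May 27, 2280: 6 days.
Total: 1710 days.

1710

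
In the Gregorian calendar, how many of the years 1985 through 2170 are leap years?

Multiples of 4 in [1985,2170]: 46.
Of those, multiples of 100: 2 (not leap unless ÷400).
Multiples of 400: 1.
Leap years = 46 − 2 + 1 = 45.

45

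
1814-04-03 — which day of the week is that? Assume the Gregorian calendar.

Doomsday rule: the anchor day for the 1800s is Friday. For year 14: 14÷12 = 1 r 2, and 2÷4 = 0, so 1+2+0 = 3.
Friday + 3 ≡ Monday — that's 1814's doomsday.
In April the doomsday date is Apr 4.
Apr 3 is 1 day before Apr 4; 1 mod 7 = 1, so Monday − 1 = Sunday.

Sunday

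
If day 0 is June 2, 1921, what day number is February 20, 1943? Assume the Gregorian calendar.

Jun 2, 1921 → Jun 2, 1922: 365 days.
Jun 2, 1922 → Jun 2, 1923: 365 days.
Jun 2, 1923 → Jun 2, 1924: 366 days (Feb 29, 1924 is in that span).
Jun 2, 1924 → Jun 2, 1925: 365 days.
Jun 2, 1925 → Jun 2, 1926: 365 days.
Jun 2, 1926 → Jun 2, 1927: 365 days.
Jun 2, 1927 → Jun 2, 1928: 366 days (Feb 29, 1928 is in that span).
Jun 2, 1928 → Jun 2, 1929: 365 days.
Jun 2, 1929 → Jun 2, 1930: 365 days.
Jun 2, 1930 → Jun 2, 1931: 365 days.
Jun 2, 1931 → Jun 2, 1932: 366 days (Feb 29, 1932 is in that span).
Jun 2, 1932 → Jun 2, 1933: 365 days.
Jun 2, 1933 → Jun 2, 1934: 365 days.
Jun 2, 1934 → Jun 2, 1935: 365 days.
Jun 2, 1935 → Jun 2, 1936: 366 days (Feb 29, 1936 is in that span).
Jun 2, 1936 → Jun 2, 1937: 365 days.
Jun 2, 1937 → Jun 2, 1938: 365 days.
Jun 2, 1938 → Jun 2, 1939: 365 days.
Jun 2, 1939 → Jun 2, 1940: 366 days (Feb 29, 1940 is in that span).
Jun 2, 1940 → Jun 2, 1941: 365 days.
Jun 2, 1941 → Jun 2, 1942: 365 days.
Jun 2, 1942 → Jul 2, 1942: 30 days (June has 30).
Jul 2, 1942 → Aug 2, 1942: 31 days (July has 31).
Aug 2, 1942 → Sep 2, 1942: 31 days (August has 31).
Sep 2, 1942 → Oct 2, 1942: 30 days (September has 30).
Oct 2, 1942 → Nov 2, 1942: 31 days (October has 31).
Nov 2, 1942 → Dec 2, 1942: 30 days (November has 30).
Dec 2, 1942 → Jan 2, 1943: 31 days (December has 31).
Jan 2, 1943 → Feb 2, 1943: 31 days (January has 31).
Feb 2, 1943 → Feb 20, 1943: 18 days.
Total: 7933 days.

7933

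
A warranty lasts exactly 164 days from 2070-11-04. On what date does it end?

April 17, 2071

Nov has 30 days: +27 → Dec 1, 2070 (137 left).
Dec has 31 days: +31 → Jan 1, 2071 (106 left).
Jan has 31 days: +31 → Feb 1, 2071 (75 left).
Feb has 28 days: +28 → Mar 1, 2071 (47 left).
Mar has 31 days: +31 → Apr 1, 2071 (16 left).
+16 → Apr 17, 2071.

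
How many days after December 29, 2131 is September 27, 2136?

Dec 29, 2131 → Dec 29, 2132: 366 days (Feb 29, 2132 is in that span).
Dec 29, 2132 → Dec 29, 2133: 365 days.
Dec 29, 2133 → Dec 29, 2134: 365 days.
Dec 29, 2134 → Dec 29, 2135: 365 days.
Dec 29, 2135 → Jan 29, 2136: 31 days (December has 31).
Jan 29, 2136 → Feb 29, 2136: 31 days (January has 31).
Feb 29, 2136 → Mar 29, 2136: 29 days (February has 29).
Mar 29, 2136 → Apr 29, 2136: 31 days (March has 31).
Apr 29, 2136 → May 29, 2136: 30 days (April has 30).
May 29, 2136 → Jun 29, 2136: 31 days (May has 31).
Jun 29, 2136 → Jul 29, 2136: 30 days (June has 30).
Jul 29, 2136 → Aug 29, 2136: 31 days (July has 31).
Aug 29, 2136 → Sep 27, 2136: 29 days.
Total: 1734 days.

1734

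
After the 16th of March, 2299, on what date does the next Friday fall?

Mar 16, 2299 is a Thursday.
From Thursday to the next Friday is 1 day.
Mar 16, 2299 + 1 = Mar 17, 2299.

March 17, 2299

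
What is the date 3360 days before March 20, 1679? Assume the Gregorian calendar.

January 6, 1670

−365 (one year) → Mar 20, 1678 (2995 left).
−365 (one year) → Mar 20, 1677 (2630 left).
−365 (one year) → Mar 20, 1676 (2265 left).
−366 (one year; includes Feb 29, 1676) → Mar 20, 1675 (1899 left).
−365 (one year) → Mar 20, 1674 (1534 left).
−365 (one year) → Mar 20, 1673 (1169 left).
−365 (one year) → Mar 20, 1672 (804 left).
−366 (one year; includes Feb 29, 1672) → Mar 20, 1671 (438 left).
−365 (one year) → Mar 20, 1670 (73 left).
−20 → Feb 28, 1670 (end of Feb, 28 days; 53 left).
−28 → Jan 31, 1670 (end of Jan, 31 days; 25 left).
−25 → Jan 6, 1670.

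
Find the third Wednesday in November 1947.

November 1, 1947 is a Saturday.
The first Wednesday is therefore November 5 (4 days later).
The third Wednesday is 5 + 2×7 = November 19.

November 19, 1947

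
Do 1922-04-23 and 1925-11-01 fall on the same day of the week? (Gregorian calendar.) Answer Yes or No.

Yes

From Apr 23, 1922 to Nov 1, 1925 is 1288 days.
1288 mod 7 = 0, so they are the same weekday.
(Apr 23, 1922 is a Sunday; Nov 1, 1925 is a Sunday.)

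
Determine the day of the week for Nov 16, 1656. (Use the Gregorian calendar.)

Thursday

Doomsday rule: the anchor day for the 1600s is Tuesday. For year 56: 56÷12 = 4 r 8, and 8÷4 = 2, so 4+8+2 = 14.
Tuesday + 14 ≡ Tuesday — that's 1656's doomsday.
In November the doomsday date is Nov 7.
Nov 16 is 9 days after Nov 7; 9 mod 7 = 2, so Tuesday + 2 = Thursday.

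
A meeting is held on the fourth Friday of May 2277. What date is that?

May 25, 2277

May 1, 2277 is a Tuesday.
The first Friday is therefore May 4 (3 days later).
The fourth Friday is 4 + 3×7 = May 25.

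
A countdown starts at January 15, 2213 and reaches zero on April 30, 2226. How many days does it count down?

4853

Jan 15, 2213 → Jan 15, 2214: 365 days.
Jan 15, 2214 → Jan 15, 2215: 365 days.
Jan 15, 2215 → Jan 15, 2216: 365 days.
Jan 15, 2216 → Jan 15, 2217: 366 days (Feb 29, 2216 is in that span).
Jan 15, 2217 → Jan 15, 2218: 365 days.
Jan 15, 2218 → Jan 15, 2219: 365 days.
Jan 15, 2219 → Jan 15, 2220: 365 days.
Jan 15, 2220 → Jan 15, 2221: 366 days (Feb 29, 2220 is in that span).
Jan 15, 2221 → Jan 15, 2222: 365 days.
Jan 15, 2222 → Jan 15, 2223: 365 days.
Jan 15, 2223 → Jan 15, 2224: 365 days.
Jan 15, 2224 → Jan 15, 2225: 366 days (Feb 29, 2224 is in that span).
Jan 15, 2225 → Jan 15, 2226: 365 days.
Jan 15, 2226 → Feb 15, 2226: 31 days (January has 31).
Feb 15, 2226 → Mar 15, 2226: 28 days (February has 28).
Mar 15, 2226 → Apr 15, 2226: 31 days (March has 31).
Apr 15, 2226 → Apr 30, 2226: 15 days.
Total: 4853 days.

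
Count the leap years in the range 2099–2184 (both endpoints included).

21

Multiples of 4 in [2099,2184]: 22.
Of those, multiples of 100: 1 (not leap unless ÷400).
Multiples of 400: 0.
Leap years = 22 − 1 + 0 = 21.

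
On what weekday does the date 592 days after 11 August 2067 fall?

Monday

First find the weekday of Aug 11, 2067. Doomsday rule: the anchor day for the 2000s is Tuesday. For year 67: 67÷12 = 5 r 7, and 7÷4 = 1, so 5+7+1 = 13.
Tuesday + 13 ≡ Monday — that's 2067's doomsday.
In August the doomsday date is Aug 8.
Aug 11 is 3 days after Aug 8; 3 mod 7 = 3, so Monday + 3 = Thursday.
592 mod 7 = 4, so 592 days after a Thursday is Thursday + 4 = Monday.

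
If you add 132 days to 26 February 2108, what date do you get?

Feb has 29 days: +4 → Mar 1, 2108 (128 left).
Mar has 31 days: +31 → Apr 1, 2108 (97 left).
Apr has 30 days: +30 → May 1, 2108 (67 left).
May has 31 days: +31 → Jun 1, 2108 (36 left).
Jun has 30 days: +30 → Jul 1, 2108 (6 left).
+6 → Jul 7, 2108.

July 7, 2108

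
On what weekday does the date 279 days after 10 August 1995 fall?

First find the weekday of Aug 10, 1995. Doomsday rule: the anchor day for the 1900s is Wednesday. For year 95: 95÷12 = 7 r 11, and 11÷4 = 2, so 7+11+2 = 20.
Wednesday + 20 ≡ Tuesday — that's 1995's doomsday.
In August the doomsday date is Aug 8.
Aug 10 is 2 days after Aug 8; 2 mod 7 = 2, so Tuesday + 2 = Thursday.
279 mod 7 = 6, so 279 days after a Thursday is Thursday + 6 = Wednesday.

Wednesday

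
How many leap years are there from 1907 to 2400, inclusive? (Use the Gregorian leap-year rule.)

Multiples of 4 in [1907,2400]: 124.
Of those, multiples of 100: 5 (not leap unless ÷400).
Multiples of 400: 2.
Leap years = 124 − 5 + 2 = 121.

121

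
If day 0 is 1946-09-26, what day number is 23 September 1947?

Sep 26, 1946 → Oct 26, 1946: 30 days (September has 30).
Oct 26, 1946 → Nov 26, 1946: 31 days (October has 31).
Nov 26, 1946 → Dec 26, 1946: 30 days (November has 30).
Dec 26, 1946 → Jan 26, 1947: 31 days (December has 31).
Jan 26, 1947 → Feb 26, 1947: 31 days (January has 31).
Feb 26, 1947 → Mar 26, 1947: 28 days (February has 28).
Mar 26, 1947 → Apr 26, 1947: 31 days (March has 31).
Apr 26, 1947 → May 26, 1947: 30 days (April has 30).
May 26, 1947 → Jun 26, 1947: 31 days (May has 31).
Jun 26, 1947 → Jul 26, 1947: 30 days (June has 30).
Jul 26, 1947 → Aug 26, 1947: 31 days (July has 31).
Aug 26, 1947 → Sep 23, 1947: 28 days.
Total: 362 days.

362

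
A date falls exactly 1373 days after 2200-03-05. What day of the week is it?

Mar 5, 2200 is a Wednesday.
1373 mod 7 = 1, so 1373 days after a Wednesday is Wednesday + 1 = Thursday.

Thursday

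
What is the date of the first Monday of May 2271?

May 1, 2271

May 1, 2271 is a Monday.
The first Monday is therefore May 1 (same day).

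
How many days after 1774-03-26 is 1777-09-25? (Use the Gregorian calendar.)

1279

Mar 26, 1774 → Mar 26, 1775: 365 days.
Mar 26, 1775 → Mar 26, 1776: 366 days (Feb 29, 1776 is in that span).
Mar 26, 1776 → Mar 26, 1777: 365 days.
Mar 26, 1777 → Apr 26, 1777: 31 days (March has 31).
Apr 26, 1777 → May 26, 1777: 30 days (April has 30).
May 26, 1777 → Jun 26, 1777: 31 days (May has 31).
Jun 26, 1777 → Jul 26, 1777: 30 days (June has 30).
Jul 26, 1777 → Aug 26, 1777: 31 days (July has 31).
Aug 26, 1777 → Sep 25, 1777: 30 days.
Total: 1279 days.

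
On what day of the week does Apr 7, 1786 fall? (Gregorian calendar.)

Doomsday rule: the anchor day for the 1700s is Sunday. For year 86: 86÷12 = 7 r 2, and 2÷4 = 0, so 7+2+0 = 9.
Sunday + 9 ≡ Tuesday — that's 1786's doomsday.
In April the doomsday date is Apr 4.
Apr 7 is 3 days after Apr 4; 3 mod 7 = 3, so Tuesday + 3 = Friday.

Friday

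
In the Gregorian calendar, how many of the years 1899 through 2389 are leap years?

119

Multiples of 4 in [1899,2389]: 123.
Of those, multiples of 100: 5 (not leap unless ÷400).
Multiples of 400: 1.
Leap years = 123 − 5 + 1 = 119.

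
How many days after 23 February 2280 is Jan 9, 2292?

Feb 23, 2280 → Feb 23, 2281: 366 days (Feb 29, 2280 is in that span).
Feb 23, 2281 → Feb 23, 2282: 365 days.
Feb 23, 2282 → Feb 23, 2283: 365 days.
Feb 23, 2283 → Feb 23, 2284: 365 days.
Feb 23, 2284 → Feb 23, 2285: 366 days (Feb 29, 2284 is in that span).
Feb 23, 2285 → Feb 23, 2286: 365 days.
Feb 23, 2286 → Feb 23, 2287: 365 days.
Feb 23, 2287 → Feb 23, 2288: 365 days.
Feb 23, 2288 → Feb 23, 2289: 366 days (Feb 29, 2288 is in that span).
Feb 23, 2289 → Feb 23, 2290: 365 days.
Feb 23, 2290 → Feb 23, 2291: 365 days.
Feb 23, 2291 → Mar 23, 2291: 28 days (February has 28).
Mar 23, 2291 → Apr 23, 2291: 31 days (March has 31).
Apr 23, 2291 → May 23, 2291: 30 days (April has 30).
May 23, 2291 → Jun 23, 2291: 31 days (May has 31).
Jun 23, 2291 → Jul 23, 2291: 30 days (June has 30).
Jul 23, 2291 → Aug 23, 2291: 31 days (July has 31).
Aug 23, 2291 → Sep 23, 2291: 31 days (August has 31).
Sep 23, 2291 → Oct 23, 2291: 30 days (September has 30).
Oct 23, 2291 → Nov 23, 2291: 31 days (October has 31).
Nov 23, 2291 → Dec 23, 2291: 30 days (November has 30).
Dec 23, 2291 → Jan 9, 2292: 17 days.
Total: 4338 days.

4338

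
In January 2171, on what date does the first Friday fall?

January 1, 2171 is a Tuesday.
The first Friday is therefore January 4 (3 days later).

January 4, 2171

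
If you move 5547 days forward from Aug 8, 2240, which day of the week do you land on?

Tuesday

Aug 8, 2240 is a Saturday.
5547 mod 7 = 3, so 5547 days after a Saturday is Saturday + 3 = Tuesday.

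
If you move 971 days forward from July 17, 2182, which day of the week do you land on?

Jul 17, 2182 is a Wednesday.
971 mod 7 = 5, so 971 days after a Wednesday is Wednesday + 5 = Monday.

Monday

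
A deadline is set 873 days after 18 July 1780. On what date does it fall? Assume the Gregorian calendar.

December 8, 1782

+365 (one year) → Jul 18, 1781 (508 left).
+365 (one year) → Jul 18, 1782 (143 left).
Jul has 31 days: +14 → Aug 1, 1782 (129 left).
Aug has 31 days: +31 → Sep 1, 1782 (98 left).
Sep has 30 days: +30 → Oct 1, 1782 (68 left).
Oct has 31 days: +31 → Nov 1, 1782 (37 left).
Nov has 30 days: +30 → Dec 1, 1782 (7 left).
+7 → Dec 8, 1782.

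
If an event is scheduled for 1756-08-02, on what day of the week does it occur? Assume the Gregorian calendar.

Doomsday rule: the anchor day for the 1700s is Sunday. For year 56: 56÷12 = 4 r 8, and 8÷4 = 2, so 4+8+2 = 14.
Sunday + 14 ≡ Sunday — that's 1756's doomsday.
In August the doomsday date is Aug 8.
Aug 2 is 6 days before Aug 8; 6 mod 7 = 6, so Sunday − 6 = Monday.

Monday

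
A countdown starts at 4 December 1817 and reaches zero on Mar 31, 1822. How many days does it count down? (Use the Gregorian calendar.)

Dec 4, 1817 → Dec 4, 1818: 365 days.
Dec 4, 1818 → Dec 4, 1819: 365 days.
Dec 4, 1819 → Dec 4, 1820: 366 days (Feb 29, 1820 is in that span).
Dec 4, 1820 → Dec 4, 1821: 365 days.
Dec 4, 1821 → Jan 4, 1822: 31 days (December has 31).
Jan 4, 1822 → Feb 4, 1822: 31 days (January has 31).
Feb 4, 1822 → Mar 4, 1822: 28 days (February has 28).
Mar 4, 1822 → Mar 31, 1822: 27 days.
Total: 1578 days.

1578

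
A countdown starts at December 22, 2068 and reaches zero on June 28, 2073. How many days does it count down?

Dec 22, 2068 → Dec 22, 2069: 365 days.
Dec 22, 2069 → Dec 22, 2070: 365 days.
Dec 22, 2070 → Dec 22, 2071: 365 days.
Dec 22, 2071 → Dec 22, 2072: 366 days (Feb 29, 2072 is in that span).
Dec 22, 2072 → Jan 22, 2073: 31 days (December has 31).
Jan 22, 2073 → Feb 22, 2073: 31 days (January has 31).
Feb 22, 2073 → Mar 22, 2073: 28 days (February has 28).
Mar 22, 2073 → Apr 22, 2073: 31 days (March has 31).
Apr 22, 2073 → May 22, 2073: 30 days (April has 30).
May 22, 2073 → Jun 22, 2073: 31 days (May has 31).
Jun 22, 2073 → Jun 28, 2073: 6 days.
Total: 1649 days.

1649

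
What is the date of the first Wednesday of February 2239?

February 1, 2239 is a Friday.
The first Wednesday is therefore February 6 (5 days later).

February 6, 2239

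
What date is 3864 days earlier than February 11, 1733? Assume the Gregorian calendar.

July 15, 1722

−366 (one year; includes Feb 29, 1732) → Feb 11, 1732 (3498 left).
−365 (one year) → Feb 11, 1731 (3133 left).
−365 (one year) → Feb 11, 1730 (2768 left).
−365 (one year) → Feb 11, 1729 (2403 left).
−366 (one year; includes Feb 29, 1728) → Feb 11, 1728 (2037 left).
−365 (one year) → Feb 11, 1727 (1672 left).
−365 (one year) → Feb 11, 1726 (1307 left).
−365 (one year) → Feb 11, 1725 (942 left).
−366 (one year; includes Feb 29, 1724) → Feb 11, 1724 (576 left).
−365 (one year) → Feb 11, 1723 (211 left).
−11 → Jan 31, 1723 (end of Jan, 31 days; 200 left).
−31 → Dec 31, 1722 (end of Dec, 31 days; 169 left).
−31 → Nov 30, 1722 (end of Nov, 30 days; 138 left).
−30 → Oct 31, 1722 (end of Oct, 31 days; 108 left).
−31 → Sep 30, 1722 (end of Sep, 30 days; 77 left).
−30 → Aug 31, 1722 (end of Aug, 31 days; 47 left).
−31 → Jul 31, 1722 (end of Jul, 31 days; 16 left).
−16 → Jul 15, 1722.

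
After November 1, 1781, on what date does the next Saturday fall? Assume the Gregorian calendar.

Nov 1, 1781 is a Thursday.
From Thursday to the next Saturday is 2 days.
Nov 1, 1781 + 2 = Nov 3, 1781.

November 3, 1781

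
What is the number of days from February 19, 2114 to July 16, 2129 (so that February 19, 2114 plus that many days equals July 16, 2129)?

Feb 19, 2114 → Feb 19, 2115: 365 days.
Feb 19, 2115 → Feb 19, 2116: 365 days.
Feb 19, 2116 → Feb 19, 2117: 366 days (Feb 29, 2116 is in that span).
Feb 19, 2117 → Feb 19, 2118: 365 days.
Feb 19, 2118 → Feb 19, 2119: 365 days.
Feb 19, 2119 → Feb 19, 2120: 365 days.
Feb 19, 2120 → Feb 19, 2121: 366 days (Feb 29, 2120 is in that span).
Feb 19, 2121 → Feb 19, 2122: 365 days.
Feb 19, 2122 → Feb 19, 2123: 365 days.
Feb 19, 2123 → Feb 19, 2124: 365 days.
Feb 19, 2124 → Feb 19, 2125: 366 days (Feb 29, 2124 is in that span).
Feb 19, 2125 → Feb 19, 2126: 365 days.
Feb 19, 2126 → Feb 19, 2127: 365 days.
Feb 19, 2127 → Feb 19, 2128: 365 days.
Feb 19, 2128 → Feb 19, 2129: 366 days (Feb 29, 2128 is in that span).
Feb 19, 2129 → Mar 19, 2129: 28 days (February has 28).
Mar 19, 2129 → Apr 19, 2129: 31 days (March has 31).
Apr 19, 2129 → May 19, 2129: 30 days (April has 30).
May 19, 2129 → Jun 19, 2129: 31 days (May has 31).
Jun 19, 2129 → Jul 16, 2129: 27 days.
Total: 5626 days.

5626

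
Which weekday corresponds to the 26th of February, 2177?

Wednesday

Doomsday rule: the anchor day for the 2100s is Sunday. For year 77: 77÷12 = 6 r 5, and 5÷4 = 1, so 6+5+1 = 12.
Sunday + 12 ≡ Friday — that's 2177's doomsday.
In February the doomsday date is Feb 28 (2177 is not a leap year).
Feb 26 is 2 days before Feb 28; 2 mod 7 = 2, so Friday − 2 = Wednesday.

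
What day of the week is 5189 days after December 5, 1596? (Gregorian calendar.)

Saturday

First find the weekday of Dec 5, 1596. Doomsday rule: the anchor day for the 1500s is Wednesday. For year 96: 96÷12 = 8 r 0, and 0÷4 = 0, so 8+0+0 = 8.
Wednesday + 8 ≡ Thursday — that's 1596's doomsday.
In December the doomsday date is Dec 12.
Dec 5 is 7 days before Dec 12; 7 mod 7 = 0, so Thursday − 0 = Thursday.
5189 mod 7 = 2, so 5189 days after a Thursday is Thursday + 2 = Saturday.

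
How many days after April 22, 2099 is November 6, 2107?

3119

Apr 22, 2099 → Apr 22, 2100: 365 days.
Apr 22, 2100 → Apr 22, 2101: 365 days.
Apr 22, 2101 → Apr 22, 2102: 365 days.
Apr 22, 2102 → Apr 22, 2103: 365 days.
Apr 22, 2103 → Apr 22, 2104: 366 days (Feb 29, 2104 is in that span).
Apr 22, 2104 → Apr 22, 2105: 365 days.
Apr 22, 2105 → Apr 22, 2106: 365 days.
Apr 22, 2106 → Apr 22, 2107: 365 days.
Apr 22, 2107 → May 22, 2107: 30 days (April has 30).
May 22, 2107 → Jun 22, 2107: 31 days (May has 31).
Jun 22, 2107 → Jul 22, 2107: 30 days (June has 30).
Jul 22, 2107 → Aug 22, 2107: 31 days (July has 31).
Aug 22, 2107 → Sep 22, 2107: 31 days (August has 31).
Sep 22, 2107 → Oct 22, 2107: 30 days (September has 30).
Oct 22, 2107 → Nov 6, 2107: 15 days.
Total: 3119 days.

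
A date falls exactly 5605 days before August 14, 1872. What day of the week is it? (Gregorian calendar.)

First find the weekday of Aug 14, 1872. Doomsday rule: the anchor day for the 1800s is Friday. For year 72: 72÷12 = 6 r 0, and 0÷4 = 0, so 6+0+0 = 6.
Friday + 6 ≡ Thursday — that's 1872's doomsday.
In August the doomsday date is Aug 8.
Aug 14 is 6 days after Aug 8; 6 mod 7 = 6, so Thursday + 6 = Wednesday.
5605 mod 7 = 5, so 5605 days before a Wednesday is Wednesday − 5 = Friday.

Friday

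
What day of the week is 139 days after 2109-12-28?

Friday

First find the weekday of Dec 28, 2109. Doomsday rule: the anchor day for the 2100s is Sunday. For year 09: 9÷12 = 0 r 9, and 9÷4 = 2, so 0+9+2 = 11.
Sunday + 11 ≡ Thursday — that's 2109's doomsday.
In December the doomsday date is Dec 12.
Dec 28 is 16 days after Dec 12; 16 mod 7 = 2, so Thursday + 2 = Saturday.
139 mod 7 = 6, so 139 days after a Saturday is Saturday + 6 = Friday.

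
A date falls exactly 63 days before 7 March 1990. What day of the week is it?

First find the weekday of Mar 7, 1990. Doomsday rule: the anchor day for the 1900s is Wednesday. For year 90: 90÷12 = 7 r 6, and 6÷4 = 1, so 7+6+1 = 14.
Wednesday + 14 ≡ Wednesday — that's 1990's doomsday.
In March the doomsday date is Mar 14.
Mar 7 is 7 days before Mar 14; 7 mod 7 = 0, so Wednesday − 0 = Wednesday.
63 mod 7 = 0, so 63 days before a Wednesday is Wednesday − 0 = Wednesday.

Wednesday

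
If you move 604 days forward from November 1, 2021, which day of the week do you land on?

Nov 1, 2021 is a Monday.
604 mod 7 = 2, so 604 days after a Monday is Monday + 2 = Wednesday.

Wednesday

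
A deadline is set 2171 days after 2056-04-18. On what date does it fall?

+365 (one year) → Apr 18, 2057 (1806 left).
+365 (one year) → Apr 18, 2058 (1441 left).
+365 (one year) → Apr 18, 2059 (1076 left).
+366 (one year; includes Feb 29, 2060) → Apr 18, 2060 (710 left).
+365 (one year) → Apr 18, 2061 (345 left).
Apr has 30 days: +13 → May 1, 2061 (332 left).
May has 31 days: +31 → Jun 1, 2061 (301 left).
Jun has 30 days: +30 → Jul 1, 2061 (271 left).
Jul has 31 days: +31 → Aug 1, 2061 (240 left).
Aug has 31 days: +31 → Sep 1, 2061 (209 left).
Sep has 30 days: +30 → Oct 1, 2061 (179 left).
Oct has 31 days: +31 → Nov 1, 2061 (148 left).
Nov has 30 days: +30 → Dec 1, 2061 (118 left).
Dec has 31 days: +31 → Jan 1, 2062 (87 left).
Jan has 31 days: +31 → Feb 1, 2062 (56 left).
Feb has 28 days: +28 → Mar 1, 2062 (28 left).
+28 → Mar 29, 2062.

March 29, 2062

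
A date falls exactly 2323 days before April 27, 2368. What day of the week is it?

Sunday

First find the weekday of Apr 27, 2368. Doomsday rule: the anchor day for the 2300s is Wednesday. For year 68: 68÷12 = 5 r 8, and 8÷4 = 2, so 5+8+2 = 15.
Wednesday + 15 ≡ Thursday — that's 2368's doomsday.
In April the doomsday date is Apr 4.
Apr 27 is 23 days after Apr 4; 23 mod 7 = 2, so Thursday + 2 = Saturday.
2323 mod 7 = 6, so 2323 days before a Saturday is Saturday − 6 = Sunday.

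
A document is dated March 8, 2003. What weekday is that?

January 1, 2003 is a Wednesday.
Jan 1, 2003 → Feb 1, 2003: 31 days (January has 31).
Feb 1, 2003 → Mar 1, 2003: 28 days (February has 28).
Mar 1, 2003 → Mar 8, 2003: 7 days.
Total: 66 days.
66 mod 7 = 3, so Wednesday + 3 = Saturday.

Saturday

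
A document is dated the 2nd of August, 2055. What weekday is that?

Doomsday rule: the anchor day for the 2000s is Tuesday. For year 55: 55÷12 = 4 r 7, and 7÷4 = 1, so 4+7+1 = 12.
Tuesday + 12 ≡ Sunday — that's 2055's doomsday.
In August the doomsday date is Aug 8.
Aug 2 is 6 days before Aug 8; 6 mod 7 = 6, so Sunday − 6 = Monday.

Monday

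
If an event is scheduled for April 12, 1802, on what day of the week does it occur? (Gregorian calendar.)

Doomsday rule: the anchor day for the 1800s is Friday. For year 02: 2÷12 = 0 r 2, and 2÷4 = 0, so 0+2+0 = 2.
Friday + 2 ≡ Sunday — that's 1802's doomsday.
In April the doomsday date is Apr 4.
Apr 12 is 8 days after Apr 4; 8 mod 7 = 1, so Sunday + 1 = Monday.

Monday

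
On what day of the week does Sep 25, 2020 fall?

Friday

Doomsday rule: the anchor day for the 2000s is Tuesday. For year 20: 20÷12 = 1 r 8, and 8÷4 = 2, so 1+8+2 = 11.
Tuesday + 11 ≡ Saturday — that's 2020's doomsday.
In September the doomsday date is Sep 5.
Sep 25 is 20 days after Sep 5; 20 mod 7 = 6, so Saturday + 6 = Friday.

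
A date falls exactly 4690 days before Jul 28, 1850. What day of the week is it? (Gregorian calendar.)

First find the weekday of Jul 28, 1850. Doomsday rule: the anchor day for the 1800s is Friday. For year 50: 50÷12 = 4 r 2, and 2÷4 = 0, so 4+2+0 = 6.
Friday + 6 ≡ Thursday — that's 1850's doomsday.
In July the doomsday date is Jul 11.
Jul 28 is 17 days after Jul 11; 17 mod 7 = 3, so Thursday + 3 = Sunday.
4690 mod 7 = 0, so 4690 days before a Sunday is Sunday − 0 = Sunday.

Sunday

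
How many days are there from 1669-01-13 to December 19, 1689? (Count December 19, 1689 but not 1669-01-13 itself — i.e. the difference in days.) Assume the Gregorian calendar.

7645

Jan 13, 1669 → Jan 13, 1670: 365 days.
Jan 13, 1670 → Jan 13, 1671: 365 days.
Jan 13, 1671 → Jan 13, 1672: 365 days.
Jan 13, 1672 → Jan 13, 1673: 366 days (Feb 29, 1672 is in that span).
Jan 13, 1673 → Jan 13, 1674: 365 days.
Jan 13, 1674 → Jan 13, 1675: 365 days.
Jan 13, 1675 → Jan 13, 1676: 365 days.
Jan 13, 1676 → Jan 13, 1677: 366 days (Feb 29, 1676 is in that span).
Jan 13, 1677 → Jan 13, 1678: 365 days.
Jan 13, 1678 → Jan 13, 1679: 365 days.
Jan 13, 1679 → Jan 13, 1680: 365 days.
Jan 13, 1680 → Jan 13, 1681: 366 days (Feb 29, 1680 is in that span).
Jan 13, 1681 → Jan 13, 1682: 365 days.
Jan 13, 1682 → Jan 13, 1683: 365 days.
Jan 13, 1683 → Jan 13, 1684: 365 days.
Jan 13, 1684 → Jan 13, 1685: 366 days (Feb 29, 1684 is in that span).
Jan 13, 1685 → Jan 13, 1686: 365 days.
Jan 13, 1686 → Jan 13, 1687: 365 days.
Jan 13, 1687 → Jan 13, 1688: 365 days.
Jan 13, 1688 → Jan 13, 1689: 366 days (Feb 29, 1688 is in that span).
Jan 13, 1689 → Feb 13, 1689: 31 days (January has 31).
Feb 13, 1689 → Mar 13, 1689: 28 days (February has 28).
Mar 13, 1689 → Apr 13, 1689: 31 days (March has 31).
Apr 13, 1689 → May 13, 1689: 30 days (April has 30).
May 13, 1689 → Jun 13, 1689: 31 days (May has 31).
Jun 13, 1689 → Jul 13, 1689: 30 days (June has 30).
Jul 13, 1689 → Aug 13, 1689: 31 days (July has 31).
Aug 13, 1689 → Sep 13, 1689: 31 days (August has 31).
Sep 13, 1689 → Oct 13, 1689: 30 days (September has 30).
Oct 13, 1689 → Nov 13, 1689: 31 days (October has 31).
Nov 13, 1689 → Dec 13, 1689: 30 days (November has 30).
Dec 13, 1689 → Dec 19, 1689: 6 days.
Total: 7645 days.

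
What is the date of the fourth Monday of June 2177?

June 23, 2177

June 1, 2177 is a Sunday.
The first Monday is therefore June 2 (1 days later).
The fourth Monday is 2 + 3×7 = June 23.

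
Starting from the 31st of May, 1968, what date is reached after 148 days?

October 26, 1968

May has 31 days: +1 → Jun 1, 1968 (147 left).
Jun has 30 days: +30 → Jul 1, 1968 (117 left).
Jul has 31 days: +31 → Aug 1, 1968 (86 left).
Aug has 31 days: +31 → Sep 1, 1968 (55 left).
Sep has 30 days: +30 → Oct 1, 1968 (25 left).
+25 → Oct 26, 1968.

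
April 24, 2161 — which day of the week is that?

January 1, 2161 is a Thursday.
Jan 1, 2161 → Feb 1, 2161: 31 days (January has 31).
Feb 1, 2161 → Mar 1, 2161: 28 days (February has 28).
Mar 1, 2161 → Apr 1, 2161: 31 days (March has 31).
Apr 1, 2161 → Apr 24, 2161: 23 days.
Total: 113 days.
113 mod 7 = 1, so Thursday + 1 = Friday.

Friday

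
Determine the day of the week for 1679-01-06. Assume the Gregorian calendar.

Friday

Doomsday rule: the anchor day for the 1600s is Tuesday. For year 79: 79÷12 = 6 r 7, and 7÷4 = 1, so 6+7+1 = 14.
Tuesday + 14 ≡ Tuesday — that's 1679's doomsday.
In January the doomsday date is Jan 3 (1679 is not a leap year).
Jan 6 is 3 days after Jan 3; 3 mod 7 = 3, so Tuesday + 3 = Friday.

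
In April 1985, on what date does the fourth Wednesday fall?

April 24, 1985

April 1, 1985 is a Monday.
The first Wednesday is therefore April 3 (2 days later).
The fourth Wednesday is 3 + 3×7 = April 24.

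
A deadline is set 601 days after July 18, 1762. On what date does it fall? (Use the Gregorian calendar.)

+365 (one year) → Jul 18, 1763 (236 left).
Jul has 31 days: +14 → Aug 1, 1763 (222 left).
Aug has 31 days: +31 → Sep 1, 1763 (191 left).
Sep has 30 days: +30 → Oct 1, 1763 (161 left).
Oct has 31 days: +31 → Nov 1, 1763 (130 left).
Nov has 30 days: +30 → Dec 1, 1763 (100 left).
Dec has 31 days: +31 → Jan 1, 1764 (69 left).
Jan has 31 days: +31 → Feb 1, 1764 (38 left).
Feb has 29 days: +29 → Mar 1, 1764 (9 left).
+9 → Mar 10, 1764.

March 10, 1764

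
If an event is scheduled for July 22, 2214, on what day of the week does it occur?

Friday

Doomsday rule: the anchor day for the 2200s is Friday. For year 14: 14÷12 = 1 r 2, and 2÷4 = 0, so 1+2+0 = 3.
Friday + 3 ≡ Monday — that's 2214's doomsday.
In July the doomsday date is Jul 11.
Jul 22 is 11 days after Jul 11; 11 mod 7 = 4, so Monday + 4 = Friday.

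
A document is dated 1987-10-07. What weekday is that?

Wednesday

Doomsday rule: the anchor day for the 1900s is Wednesday. For year 87: 87÷12 = 7 r 3, and 3÷4 = 0, so 7+3+0 = 10.
Wednesday + 10 ≡ Saturday — that's 1987's doomsday.
In October the doomsday date is Oct 10.
Oct 7 is 3 days before Oct 10; 3 mod 7 = 3, so Saturday − 3 = Wednesday.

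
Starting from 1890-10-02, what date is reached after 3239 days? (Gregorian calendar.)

August 15, 1899

+365 (one year) → Oct 2, 1891 (2874 left).
+366 (one year; includes Feb 29, 1892) → Oct 2, 1892 (2508 left).
+365 (one year) → Oct 2, 1893 (2143 left).
+365 (one year) → Oct 2, 1894 (1778 left).
+365 (one year) → Oct 2, 1895 (1413 left).
+366 (one year; includes Feb 29, 1896) → Oct 2, 1896 (1047 left).
+365 (one year) → Oct 2, 1897 (682 left).
+365 (one year) → Oct 2, 1898 (317 left).
Oct has 31 days: +30 → Nov 1, 1898 (287 left).
Nov has 30 days: +30 → Dec 1, 1898 (257 left).
Dec has 31 days: +31 → Jan 1, 1899 (226 left).
Jan has 31 days: +31 → Feb 1, 1899 (195 left).
Feb has 28 days: +28 → Mar 1, 1899 (167 left).
Mar has 31 days: +31 → Apr 1, 1899 (136 left).
Apr has 30 days: +30 → May 1, 1899 (106 left).
May has 31 days: +31 → Jun 1, 1899 (75 left).
Jun has 30 days: +30 → Jul 1, 1899 (45 left).
Jul has 31 days: +31 → Aug 1, 1899 (14 left).
+14 → Aug 15, 1899.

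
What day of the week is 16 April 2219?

Doomsday rule: the anchor day for the 2200s is Friday. For year 19: 19÷12 = 1 r 7, and 7÷4 = 1, so 1+7+1 = 9.
Friday + 9 ≡ Sunday — that's 2219's doomsday.
In April the doomsday date is Apr 4.
Apr 16 is 12 days after Apr 4; 12 mod 7 = 5, so Sunday + 5 = Friday.

Friday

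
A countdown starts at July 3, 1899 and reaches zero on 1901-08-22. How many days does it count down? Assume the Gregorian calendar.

Jul 3, 1899 → Jul 3, 1900: 365 days.
Jul 3, 1900 → Jul 3, 1901: 365 days.
Jul 3, 1901 → Aug 3, 1901: 31 days (July has 31).
Aug 3, 1901 → Aug 22, 1901: 19 days.
Total: 780 days.

780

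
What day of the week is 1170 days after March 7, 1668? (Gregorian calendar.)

Thursday

Mar 7, 1668 is a Wednesday.
1170 mod 7 = 1, so 1170 days after a Wednesday is Wednesday + 1 = Thursday.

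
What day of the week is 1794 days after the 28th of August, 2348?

Aug 28, 2348 is a Saturday.
1794 mod 7 = 2, so 1794 days after a Saturday is Saturday + 2 = Monday.

Monday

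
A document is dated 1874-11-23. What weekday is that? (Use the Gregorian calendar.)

Doomsday rule: the anchor day for the 1800s is Friday. For year 74: 74÷12 = 6 r 2, and 2÷4 = 0, so 6+2+0 = 8.
Friday + 8 ≡ Saturday — that's 1874's doomsday.
In November the doomsday date is Nov 7.
Nov 23 is 16 days after Nov 7; 16 mod 7 = 2, so Saturday + 2 = Monday.

Monday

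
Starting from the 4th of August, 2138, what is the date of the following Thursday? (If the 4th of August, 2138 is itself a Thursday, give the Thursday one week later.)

Aug 4, 2138 is a Monday.
From Monday to the next Thursday is 3 days.
Aug 4, 2138 + 3 = Aug 7, 2138.

August 7, 2138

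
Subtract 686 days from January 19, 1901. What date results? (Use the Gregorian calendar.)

March 4, 1899

−365 (one year) → Jan 19, 1900 (321 left).
−19 → Dec 31, 1899 (end of Dec, 31 days; 302 left).
−31 → Nov 30, 1899 (end of Nov, 30 days; 271 left).
−30 → Oct 31, 1899 (end of Oct, 31 days; 241 left).
−31 → Sep 30, 1899 (end of Sep, 30 days; 210 left).
−30 → Aug 31, 1899 (end of Aug, 31 days; 180 left).
−31 → Jul 31, 1899 (end of Jul, 31 days; 149 left).
−31 → Jun 30, 1899 (end of Jun, 30 days; 118 left).
−30 → May 31, 1899 (end of May, 31 days; 88 left).
−31 → Apr 30, 1899 (end of Apr, 30 days; 57 left).
−30 → Mar 31, 1899 (end of Mar, 31 days; 27 left).
−27 → Mar 4, 1899.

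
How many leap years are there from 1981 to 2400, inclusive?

Multiples of 4 in [1981,2400]: 105.
Of those, multiples of 100: 5 (not leap unless ÷400).
Multiples of 400: 2.
Leap years = 105 − 5 + 2 = 102.

102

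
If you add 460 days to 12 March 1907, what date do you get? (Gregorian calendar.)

+366 (one year; includes Feb 29, 1908) → Mar 12, 1908 (94 left).
Mar has 31 days: +20 → Apr 1, 1908 (74 left).
Apr has 30 days: +30 → May 1, 1908 (44 left).
May has 31 days: +31 → Jun 1, 1908 (13 left).
+13 → Jun 14, 1908.

June 14, 1908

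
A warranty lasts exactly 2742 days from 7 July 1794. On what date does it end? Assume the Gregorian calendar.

+365 (one year) → Jul 7, 1795 (2377 left).
+366 (one year; includes Feb 29, 1796) → Jul 7, 1796 (2011 left).
+365 (one year) → Jul 7, 1797 (1646 left).
+365 (one year) → Jul 7, 1798 (1281 left).
+365 (one year) → Jul 7, 1799 (916 left).
+365 (one year) → Jul 7, 1800 (551 left).
+365 (one year) → Jul 7, 1801 (186 left).
Jul has 31 days: +25 → Aug 1, 1801 (161 left).
Aug has 31 days: +31 → Sep 1, 1801 (130 left).
Sep has 30 days: +30 → Oct 1, 1801 (100 left).
Oct has 31 days: +31 → Nov 1, 1801 (69 left).
Nov has 30 days: +30 → Dec 1, 1801 (39 left).
Dec has 31 days: +31 → Jan 1, 1802 (8 left).
+8 → Jan 9, 1802.

January 9, 1802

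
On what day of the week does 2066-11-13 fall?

Doomsday rule: the anchor day for the 2000s is Tuesday. For year 66: 66÷12 = 5 r 6, and 6÷4 = 1, so 5+6+1 = 12.
Tuesday + 12 ≡ Sunday — that's 2066's doomsday.
In November the doomsday date is Nov 7.
Nov 13 is 6 days after Nov 7; 6 mod 7 = 6, so Sunday + 6 = Saturday.

Saturday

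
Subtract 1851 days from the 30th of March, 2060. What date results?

−366 (one year; includes Feb 29, 2060) → Mar 30, 2059 (1485 left).
−365 (one year) → Mar 30, 2058 (1120 left).
−365 (one year) → Mar 30, 2057 (755 left).
−365 (one year) → Mar 30, 2056 (390 left).
−30 → Feb 29, 2056 (end of Feb, 29 days; 360 left).
−29 → Jan 31, 2056 (end of Jan, 31 days; 331 left).
−31 → Dec 31, 2055 (end of Dec, 31 days; 300 left).
−31 → Nov 30, 2055 (end of Nov, 30 days; 269 left).
−30 → Oct 31, 2055 (end of Oct, 31 days; 239 left).
−31 → Sep 30, 2055 (end of Sep, 30 days; 208 left).
−30 → Aug 31, 2055 (end of Aug, 31 days; 178 left).
−31 → Jul 31, 2055 (end of Jul, 31 days; 147 left).
−31 → Jun 30, 2055 (end of Jun, 30 days; 116 left).
−30 → May 31, 2055 (end of May, 31 days; 86 left).
−31 → Apr 30, 2055 (end of Apr, 30 days; 55 left).
−30 → Mar 31, 2055 (end of Mar, 31 days; 25 left).
−25 → Mar 6, 2055.

March 6, 2055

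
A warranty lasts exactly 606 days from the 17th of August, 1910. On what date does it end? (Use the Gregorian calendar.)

+365 (one year) → Aug 17, 1911 (241 left).
Aug has 31 days: +15 → Sep 1, 1911 (226 left).
Sep has 30 days: +30 → Oct 1, 1911 (196 left).
Oct has 31 days: +31 → Nov 1, 1911 (165 left).
Nov has 30 days: +30 → Dec 1, 1911 (135 left).
Dec has 31 days: +31 → Jan 1, 1912 (104 left).
Jan has 31 days: +31 → Feb 1, 1912 (73 left).
Feb has 29 days: +29 → Mar 1, 1912 (44 left).
Mar has 31 days: +31 → Apr 1, 1912 (13 left).
+13 → Apr 14, 1912.

April 14, 1912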